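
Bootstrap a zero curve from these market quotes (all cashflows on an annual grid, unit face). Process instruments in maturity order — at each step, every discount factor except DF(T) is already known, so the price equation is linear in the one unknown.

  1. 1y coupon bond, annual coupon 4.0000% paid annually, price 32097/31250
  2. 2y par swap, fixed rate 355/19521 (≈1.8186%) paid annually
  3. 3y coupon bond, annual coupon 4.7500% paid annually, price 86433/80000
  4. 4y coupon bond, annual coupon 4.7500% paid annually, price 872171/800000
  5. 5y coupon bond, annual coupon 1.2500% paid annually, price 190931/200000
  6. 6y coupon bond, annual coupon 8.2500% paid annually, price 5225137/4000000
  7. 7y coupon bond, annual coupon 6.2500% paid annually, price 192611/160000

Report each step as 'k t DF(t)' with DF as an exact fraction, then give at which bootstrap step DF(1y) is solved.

1 1 2469/2500
2 2 1929/2000
3 3 9429/10000
4 4 1819/2000
5 5 8959/10000
6 6 1697/2000
7 7 4033/5000
DF(1y) is solved at step 1

step 1 [1y] bond c/1=1/25: DF=(32097/31250 − 1/25·(0))/(1+1/25) = 2469/2500 ≈ 0.987600
step 2 [2y] swap r/1=355/19521: DF=(1 − 355/19521·(0.987600))/(1+355/19521) = 1929/2000 ≈ 0.964500
step 3 [3y] bond c/1=19/400: DF=(86433/80000 − 19/400·(0.987600+0.964500))/(1+19/400) = 9429/10000 ≈ 0.942900
step 4 [4y] bond c/1=19/400: DF=(872171/800000 − 19/400·(0.987600+0.964500+0.942900))/(1+19/400) = 1819/2000 ≈ 0.909500
step 5 [5y] bond c/1=1/80: DF=(190931/200000 − 1/80·(0.987600+0.964500+0.942900+0.909500))/(1+1/80) = 8959/10000 ≈ 0.895900
step 6 [6y] bond c/1=33/400: DF=(5225137/4000000 − 33/400·(0.987600+0.964500+0.942900+0.909500+0.895900))/(1+33/400) = 1697/2000 ≈ 0.848500
step 7 [7y] bond c/1=1/16: DF=(192611/160000 − 1/16·(0.987600+0.964500+0.942900+0.909500+0.895900+0.848500))/(1+1/16) = 4033/5000 ≈ 0.806600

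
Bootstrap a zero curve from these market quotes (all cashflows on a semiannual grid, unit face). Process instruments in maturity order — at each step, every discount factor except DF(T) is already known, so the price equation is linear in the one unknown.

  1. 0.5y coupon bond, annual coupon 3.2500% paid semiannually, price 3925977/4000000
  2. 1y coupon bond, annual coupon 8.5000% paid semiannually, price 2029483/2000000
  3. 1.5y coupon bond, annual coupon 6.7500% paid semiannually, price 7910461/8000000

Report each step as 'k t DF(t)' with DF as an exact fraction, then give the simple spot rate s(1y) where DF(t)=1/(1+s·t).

step 1 [0.5y] bond c/2=13/800: DF=(3925977/4000000 − 13/800·(0))/(1+13/800) = 4829/5000 ≈ 0.965800
step 2 [1y] bond c/2=17/400: DF=(2029483/2000000 − 17/400·(0.965800))/(1+17/400) = 467/500 ≈ 0.934000
step 3 [1.5y] bond c/2=27/800: DF=(7910461/8000000 − 27/800·(0.965800+0.934000))/(1+27/800) = 1789/2000 ≈ 0.894500

1 1/2 4829/5000
2 1 467/500
3 3/2 1789/2000
s(1y) = (1/(467/500) − 1)/(1) = 33/467 ≈ 7.0664%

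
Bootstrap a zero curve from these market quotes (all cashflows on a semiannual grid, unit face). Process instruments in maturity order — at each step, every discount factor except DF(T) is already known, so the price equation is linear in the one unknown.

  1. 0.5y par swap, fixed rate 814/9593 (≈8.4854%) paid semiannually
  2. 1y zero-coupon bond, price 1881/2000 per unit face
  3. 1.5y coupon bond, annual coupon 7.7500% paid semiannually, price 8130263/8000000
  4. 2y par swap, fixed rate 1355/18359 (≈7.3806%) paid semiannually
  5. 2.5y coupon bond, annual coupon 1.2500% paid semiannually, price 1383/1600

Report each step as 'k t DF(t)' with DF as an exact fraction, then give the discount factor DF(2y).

step 1 [0.5y] swap r/2=407/9593: DF=(1 − 407/9593·(0))/(1+407/9593) = 9593/10000 ≈ 0.959300
step 2 [1y] zero: DF = P = 1881/2000 ≈ 0.940500
step 3 [1.5y] bond c/2=31/800: DF=(8130263/8000000 − 31/800·(0.959300+0.940500))/(1+31/800) = 363/400 ≈ 0.907500
step 4 [2y] swap r/2=1355/36718: DF=(1 − 1355/36718·(0.959300+0.940500+0.907500))/(1+1355/36718) = 1729/2000 ≈ 0.864500
step 5 [2.5y] bond c/2=1/160: DF=(1383/1600 − 1/160·(0.959300+0.940500+0.907500+0.864500))/(1+1/160) = 4181/5000 ≈ 0.836200

1 1/2 9593/10000
2 1 1881/2000
3 3/2 363/400
4 2 1729/2000
5 5/2 4181/5000
DF(2y) = 1729/2000 ≈ 0.864500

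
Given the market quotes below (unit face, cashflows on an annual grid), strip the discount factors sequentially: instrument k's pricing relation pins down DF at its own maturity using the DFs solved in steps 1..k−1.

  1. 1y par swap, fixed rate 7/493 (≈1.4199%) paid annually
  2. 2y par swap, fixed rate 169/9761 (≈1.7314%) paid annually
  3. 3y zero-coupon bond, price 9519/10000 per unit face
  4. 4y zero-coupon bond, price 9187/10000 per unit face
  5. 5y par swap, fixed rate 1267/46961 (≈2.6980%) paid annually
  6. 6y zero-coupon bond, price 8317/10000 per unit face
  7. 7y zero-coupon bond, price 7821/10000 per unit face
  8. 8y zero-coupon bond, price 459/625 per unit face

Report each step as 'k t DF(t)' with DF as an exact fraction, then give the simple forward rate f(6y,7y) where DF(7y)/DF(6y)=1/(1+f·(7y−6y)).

1 1 493/500
2 2 4831/5000
3 3 9519/10000
4 4 9187/10000
5 5 8733/10000
6 6 8317/10000
7 7 7821/10000
8 8 459/625
f(6y,7y) = ((8317/10000)/(7821/10000) − 1)/(1) = 496/7821 ≈ 6.3419%

step 1 [1y] swap r/1=7/493: DF=(1 − 7/493·(0))/(1+7/493) = 493/500 ≈ 0.986000
step 2 [2y] swap r/1=169/9761: DF=(1 − 169/9761·(0.986000))/(1+169/9761) = 4831/5000 ≈ 0.966200
step 3 [3y] zero: DF = P = 9519/10000 ≈ 0.951900
step 4 [4y] zero: DF = P = 9187/10000 ≈ 0.918700
step 5 [5y] swap r/1=1267/46961: DF=(1 − 1267/46961·(0.986000+0.966200+0.951900+0.918700))/(1+1267/46961) = 8733/10000 ≈ 0.873300
step 6 [6y] zero: DF = P = 8317/10000 ≈ 0.831700
step 7 [7y] zero: DF = P = 7821/10000 ≈ 0.782100
step 8 [8y] zero: DF = P = 459/625 ≈ 0.734400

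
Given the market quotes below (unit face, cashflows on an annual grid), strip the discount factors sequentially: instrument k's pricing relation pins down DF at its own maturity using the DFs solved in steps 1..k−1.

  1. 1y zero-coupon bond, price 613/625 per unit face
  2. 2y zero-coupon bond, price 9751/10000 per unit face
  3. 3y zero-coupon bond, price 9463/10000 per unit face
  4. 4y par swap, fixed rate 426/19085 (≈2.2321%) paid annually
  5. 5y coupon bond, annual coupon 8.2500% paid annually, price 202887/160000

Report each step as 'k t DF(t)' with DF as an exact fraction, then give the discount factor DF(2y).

1 1 613/625
2 2 9751/10000
3 3 9463/10000
4 4 2287/2500
5 5 1761/2000
DF(2y) = 9751/10000 ≈ 0.975100

step 1 [1y] zero: DF = P = 613/625 ≈ 0.980800
step 2 [2y] zero: DF = P = 9751/10000 ≈ 0.975100
step 3 [3y] zero: DF = P = 9463/10000 ≈ 0.946300
step 4 [4y] swap r/1=426/19085: DF=(1 − 426/19085·(0.980800+0.975100+0.946300))/(1+426/19085) = 2287/2500 ≈ 0.914800
step 5 [5y] bond c/1=33/400: DF=(202887/160000 − 33/400·(0.980800+0.975100+0.946300+0.914800))/(1+33/400) = 1761/2000 ≈ 0.880500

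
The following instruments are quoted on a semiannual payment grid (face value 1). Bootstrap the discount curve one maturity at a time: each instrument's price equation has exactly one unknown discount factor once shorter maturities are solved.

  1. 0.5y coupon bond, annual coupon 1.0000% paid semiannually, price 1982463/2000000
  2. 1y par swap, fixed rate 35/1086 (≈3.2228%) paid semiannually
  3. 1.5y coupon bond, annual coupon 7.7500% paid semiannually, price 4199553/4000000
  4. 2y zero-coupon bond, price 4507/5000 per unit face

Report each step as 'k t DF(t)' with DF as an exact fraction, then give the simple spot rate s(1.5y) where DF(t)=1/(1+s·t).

step 1 [0.5y] bond c/2=1/200: DF=(1982463/2000000 − 1/200·(0))/(1+1/200) = 9863/10000 ≈ 0.986300
step 2 [1y] swap r/2=35/2172: DF=(1 − 35/2172·(0.986300))/(1+35/2172) = 1937/2000 ≈ 0.968500
step 3 [1.5y] bond c/2=31/800: DF=(4199553/4000000 − 31/800·(0.986300+0.968500))/(1+31/800) = 4689/5000 ≈ 0.937800
step 4 [2y] zero: DF = P = 4507/5000 ≈ 0.901400

1 1/2 9863/10000
2 1 1937/2000
3 3/2 4689/5000
4 2 4507/5000
s(1.5y) = (1/(4689/5000) − 1)/(3/2) = 622/14067 ≈ 4.4217%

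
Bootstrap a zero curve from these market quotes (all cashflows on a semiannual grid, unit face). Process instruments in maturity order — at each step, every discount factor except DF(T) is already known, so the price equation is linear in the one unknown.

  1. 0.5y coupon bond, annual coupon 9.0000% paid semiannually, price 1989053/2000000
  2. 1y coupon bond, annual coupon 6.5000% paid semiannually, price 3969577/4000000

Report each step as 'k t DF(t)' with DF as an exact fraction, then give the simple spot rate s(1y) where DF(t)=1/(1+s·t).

step 1 [0.5y] bond c/2=9/200: DF=(1989053/2000000 − 9/200·(0))/(1+9/200) = 9517/10000 ≈ 0.951700
step 2 [1y] bond c/2=13/400: DF=(3969577/4000000 − 13/400·(0.951700))/(1+13/400) = 582/625 ≈ 0.931200

1 1/2 9517/10000
2 1 582/625
s(1y) = (1/(582/625) − 1)/(1) = 43/582 ≈ 7.3883%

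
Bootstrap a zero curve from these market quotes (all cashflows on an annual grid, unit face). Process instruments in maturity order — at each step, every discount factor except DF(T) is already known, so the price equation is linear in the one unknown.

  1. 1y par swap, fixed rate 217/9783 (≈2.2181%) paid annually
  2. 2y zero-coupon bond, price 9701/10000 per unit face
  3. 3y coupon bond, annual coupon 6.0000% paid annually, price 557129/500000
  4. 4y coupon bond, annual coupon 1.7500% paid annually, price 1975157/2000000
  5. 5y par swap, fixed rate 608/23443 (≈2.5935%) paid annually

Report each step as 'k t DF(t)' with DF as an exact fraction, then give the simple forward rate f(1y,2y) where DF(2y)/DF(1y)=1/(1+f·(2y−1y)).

1 1 9783/10000
2 2 9701/10000
3 3 9409/10000
4 4 9209/10000
5 5 549/625
f(1y,2y) = ((9783/10000)/(9701/10000) − 1)/(1) = 82/9701 ≈ 0.8453%

step 1 [1y] swap r/1=217/9783: DF=(1 − 217/9783·(0))/(1+217/9783) = 9783/10000 ≈ 0.978300
step 2 [2y] zero: DF = P = 9701/10000 ≈ 0.970100
step 3 [3y] bond c/1=3/50: DF=(557129/500000 − 3/50·(0.978300+0.970100))/(1+3/50) = 9409/10000 ≈ 0.940900
step 4 [4y] bond c/1=7/400: DF=(1975157/2000000 − 7/400·(0.978300+0.970100+0.940900))/(1+7/400) = 9209/10000 ≈ 0.920900
step 5 [5y] swap r/1=608/23443: DF=(1 − 608/23443·(0.978300+0.970100+0.940900+0.920900))/(1+608/23443) = 549/625 ≈ 0.878400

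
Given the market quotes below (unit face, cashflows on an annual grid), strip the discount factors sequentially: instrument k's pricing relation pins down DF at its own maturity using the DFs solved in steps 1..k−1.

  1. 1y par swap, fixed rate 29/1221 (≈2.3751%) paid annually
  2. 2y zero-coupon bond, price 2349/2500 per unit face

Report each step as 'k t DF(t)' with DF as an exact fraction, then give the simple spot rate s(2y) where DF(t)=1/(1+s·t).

step 1 [1y] swap r/1=29/1221: DF=(1 − 29/1221·(0))/(1+29/1221) = 1221/1250 ≈ 0.976800
step 2 [2y] zero: DF = P = 2349/2500 ≈ 0.939600

1 1 1221/1250
2 2 2349/2500
s(2y) = (1/(2349/2500) − 1)/(2) = 151/4698 ≈ 3.2141%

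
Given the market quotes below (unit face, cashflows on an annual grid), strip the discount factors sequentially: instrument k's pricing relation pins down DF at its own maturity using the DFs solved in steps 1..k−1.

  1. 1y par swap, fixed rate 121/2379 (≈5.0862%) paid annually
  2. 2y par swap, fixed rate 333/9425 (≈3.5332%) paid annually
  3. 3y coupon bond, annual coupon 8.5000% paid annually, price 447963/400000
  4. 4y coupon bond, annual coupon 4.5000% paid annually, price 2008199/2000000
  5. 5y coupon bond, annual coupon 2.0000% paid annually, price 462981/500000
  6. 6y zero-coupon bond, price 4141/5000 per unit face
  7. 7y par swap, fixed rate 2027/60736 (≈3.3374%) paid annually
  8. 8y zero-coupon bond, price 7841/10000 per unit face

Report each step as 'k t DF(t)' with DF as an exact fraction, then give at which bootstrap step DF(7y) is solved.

step 1 [1y] swap r/1=121/2379: DF=(1 − 121/2379·(0))/(1+121/2379) = 2379/2500 ≈ 0.951600
step 2 [2y] swap r/1=333/9425: DF=(1 − 333/9425·(0.951600))/(1+333/9425) = 4667/5000 ≈ 0.933400
step 3 [3y] bond c/1=17/200: DF=(447963/400000 − 17/200·(0.951600+0.933400))/(1+17/200) = 1769/2000 ≈ 0.884500
step 4 [4y] bond c/1=9/200: DF=(2008199/2000000 − 9/200·(0.951600+0.933400+0.884500))/(1+9/200) = 526/625 ≈ 0.841600
step 5 [5y] bond c/1=1/50: DF=(462981/500000 − 1/50·(0.951600+0.933400+0.884500+0.841600))/(1+1/50) = 837/1000 ≈ 0.837000
step 6 [6y] zero: DF = P = 4141/5000 ≈ 0.828200
step 7 [7y] swap r/1=2027/60736: DF=(1 − 2027/60736·(0.951600+0.933400+0.884500+0.841600+0.837000+0.828200))/(1+2027/60736) = 7973/10000 ≈ 0.797300
step 8 [8y] zero: DF = P = 7841/10000 ≈ 0.784100

1 1 2379/2500
2 2 4667/5000
3 3 1769/2000
4 4 526/625
5 5 837/1000
6 6 4141/5000
7 7 7973/10000
8 8 7841/10000
DF(7y) is solved at step 7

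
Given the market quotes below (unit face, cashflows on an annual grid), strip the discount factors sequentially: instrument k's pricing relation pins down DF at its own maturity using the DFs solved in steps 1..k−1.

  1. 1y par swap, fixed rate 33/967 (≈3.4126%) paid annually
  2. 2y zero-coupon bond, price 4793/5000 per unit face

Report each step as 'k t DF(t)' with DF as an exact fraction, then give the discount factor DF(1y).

1 1 967/1000
2 2 4793/5000
DF(1y) = 967/1000 ≈ 0.967000

step 1 [1y] swap r/1=33/967: DF=(1 − 33/967·(0))/(1+33/967) = 967/1000 ≈ 0.967000
step 2 [2y] zero: DF = P = 4793/5000 ≈ 0.958600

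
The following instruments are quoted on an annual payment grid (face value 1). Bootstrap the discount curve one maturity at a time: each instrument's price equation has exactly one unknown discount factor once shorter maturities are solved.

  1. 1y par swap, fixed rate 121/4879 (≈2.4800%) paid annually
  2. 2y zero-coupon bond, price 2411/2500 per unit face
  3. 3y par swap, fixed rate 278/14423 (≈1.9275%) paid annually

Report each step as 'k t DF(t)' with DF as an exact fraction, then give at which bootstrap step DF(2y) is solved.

1 1 4879/5000
2 2 2411/2500
3 3 2361/2500
DF(2y) is solved at step 2

step 1 [1y] swap r/1=121/4879: DF=(1 − 121/4879·(0))/(1+121/4879) = 4879/5000 ≈ 0.975800
step 2 [2y] zero: DF = P = 2411/2500 ≈ 0.964400
step 3 [3y] swap r/1=278/14423: DF=(1 − 278/14423·(0.975800+0.964400))/(1+278/14423) = 2361/2500 ≈ 0.944400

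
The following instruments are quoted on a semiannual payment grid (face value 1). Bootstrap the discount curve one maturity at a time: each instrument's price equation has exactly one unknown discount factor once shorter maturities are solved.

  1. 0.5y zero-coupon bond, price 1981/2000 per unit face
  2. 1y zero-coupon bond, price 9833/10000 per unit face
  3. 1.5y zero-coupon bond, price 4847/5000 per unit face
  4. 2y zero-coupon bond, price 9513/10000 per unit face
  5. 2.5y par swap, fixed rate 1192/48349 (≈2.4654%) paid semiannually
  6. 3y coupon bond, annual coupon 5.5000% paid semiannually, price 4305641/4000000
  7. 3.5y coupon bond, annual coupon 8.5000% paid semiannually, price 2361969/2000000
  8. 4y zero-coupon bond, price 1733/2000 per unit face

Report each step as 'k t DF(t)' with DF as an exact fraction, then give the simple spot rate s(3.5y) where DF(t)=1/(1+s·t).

step 1 [0.5y] zero: DF = P = 1981/2000 ≈ 0.990500
step 2 [1y] zero: DF = P = 9833/10000 ≈ 0.983300
step 3 [1.5y] zero: DF = P = 4847/5000 ≈ 0.969400
step 4 [2y] zero: DF = P = 9513/10000 ≈ 0.951300
step 5 [2.5y] swap r/2=596/48349: DF=(1 − 596/48349·(0.990500+0.983300+0.969400+0.951300))/(1+596/48349) = 2351/2500 ≈ 0.940400
step 6 [3y] bond c/2=11/400: DF=(4305641/4000000 − 11/400·(0.990500+0.983300+0.969400+0.951300+0.940400))/(1+11/400) = 4591/5000 ≈ 0.918200
step 7 [3.5y] bond c/2=17/400: DF=(2361969/2000000 − 17/400·(0.990500+0.983300+0.969400+0.951300+0.940400+0.918200))/(1+17/400) = 8983/10000 ≈ 0.898300
step 8 [4y] zero: DF = P = 1733/2000 ≈ 0.866500

1 1/2 1981/2000
2 1 9833/10000
3 3/2 4847/5000
4 2 9513/10000
5 5/2 2351/2500
6 3 4591/5000
7 7/2 8983/10000
8 4 1733/2000
s(3.5y) = (1/(8983/10000) − 1)/(7/2) = 2034/62881 ≈ 3.2347%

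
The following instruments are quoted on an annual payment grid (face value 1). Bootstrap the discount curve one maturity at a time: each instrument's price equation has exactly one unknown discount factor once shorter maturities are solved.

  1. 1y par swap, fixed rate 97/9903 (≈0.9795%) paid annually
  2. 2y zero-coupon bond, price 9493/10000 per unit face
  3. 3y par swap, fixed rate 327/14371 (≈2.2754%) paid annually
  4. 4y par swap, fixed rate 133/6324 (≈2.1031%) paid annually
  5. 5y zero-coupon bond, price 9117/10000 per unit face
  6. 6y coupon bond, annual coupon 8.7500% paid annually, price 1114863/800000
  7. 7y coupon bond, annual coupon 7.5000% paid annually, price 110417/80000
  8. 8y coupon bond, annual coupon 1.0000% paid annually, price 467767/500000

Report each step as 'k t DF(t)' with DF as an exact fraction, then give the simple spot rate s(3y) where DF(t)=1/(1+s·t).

1 1 9903/10000
2 2 9493/10000
3 3 4673/5000
4 4 4601/5000
5 5 9117/10000
6 6 2257/2500
7 7 4463/5000
8 8 8619/10000
s(3y) = (1/(4673/5000) − 1)/(3) = 109/4673 ≈ 2.3325%

step 1 [1y] swap r/1=97/9903: DF=(1 − 97/9903·(0))/(1+97/9903) = 9903/10000 ≈ 0.990300
step 2 [2y] zero: DF = P = 9493/10000 ≈ 0.949300
step 3 [3y] swap r/1=327/14371: DF=(1 − 327/14371·(0.990300+0.949300))/(1+327/14371) = 4673/5000 ≈ 0.934600
step 4 [4y] swap r/1=133/6324: DF=(1 − 133/6324·(0.990300+0.949300+0.934600))/(1+133/6324) = 4601/5000 ≈ 0.920200
step 5 [5y] zero: DF = P = 9117/10000 ≈ 0.911700
step 6 [6y] bond c/1=7/80: DF=(1114863/800000 − 7/80·(0.990300+0.949300+0.934600+0.920200+0.911700))/(1+7/80) = 2257/2500 ≈ 0.902800
step 7 [7y] bond c/1=3/40: DF=(110417/80000 − 3/40·(0.990300+0.949300+0.934600+0.920200+0.911700+0.902800))/(1+3/40) = 4463/5000 ≈ 0.892600
step 8 [8y] bond c/1=1/100: DF=(467767/500000 − 1/100·(0.990300+0.949300+0.934600+0.920200+0.911700+0.902800+0.892600))/(1+1/100) = 8619/10000 ≈ 0.861900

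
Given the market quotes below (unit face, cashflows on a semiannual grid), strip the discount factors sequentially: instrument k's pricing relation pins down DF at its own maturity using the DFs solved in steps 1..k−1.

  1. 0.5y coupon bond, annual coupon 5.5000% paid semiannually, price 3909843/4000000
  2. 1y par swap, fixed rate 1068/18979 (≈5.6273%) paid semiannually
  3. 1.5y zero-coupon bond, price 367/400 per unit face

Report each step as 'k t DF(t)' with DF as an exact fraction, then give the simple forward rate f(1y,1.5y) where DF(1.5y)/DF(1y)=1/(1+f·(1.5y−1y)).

step 1 [0.5y] bond c/2=11/400: DF=(3909843/4000000 − 11/400·(0))/(1+11/400) = 9513/10000 ≈ 0.951300
step 2 [1y] swap r/2=534/18979: DF=(1 − 534/18979·(0.951300))/(1+534/18979) = 4733/5000 ≈ 0.946600
step 3 [1.5y] zero: DF = P = 367/400 ≈ 0.917500

1 1/2 9513/10000
2 1 4733/5000
3 3/2 367/400
f(1y,1.5y) = ((4733/5000)/(367/400) − 1)/(1/2) = 582/9175 ≈ 6.3433%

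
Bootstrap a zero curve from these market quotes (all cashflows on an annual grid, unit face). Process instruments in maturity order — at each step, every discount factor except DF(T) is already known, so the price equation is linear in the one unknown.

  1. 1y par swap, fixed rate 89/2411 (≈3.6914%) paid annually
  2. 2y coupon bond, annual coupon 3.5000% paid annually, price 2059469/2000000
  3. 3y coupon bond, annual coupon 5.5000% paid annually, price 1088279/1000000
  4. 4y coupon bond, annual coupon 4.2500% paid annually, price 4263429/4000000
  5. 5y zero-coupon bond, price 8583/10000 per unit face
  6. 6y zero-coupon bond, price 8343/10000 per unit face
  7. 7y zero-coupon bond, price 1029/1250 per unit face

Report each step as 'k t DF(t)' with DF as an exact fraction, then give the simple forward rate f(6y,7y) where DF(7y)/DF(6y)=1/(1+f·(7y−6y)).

1 1 2411/2500
2 2 9623/10000
3 3 9311/10000
4 4 9059/10000
5 5 8583/10000
6 6 8343/10000
7 7 1029/1250
f(6y,7y) = ((8343/10000)/(1029/1250) − 1)/(1) = 37/2744 ≈ 1.3484%

step 1 [1y] swap r/1=89/2411: DF=(1 − 89/2411·(0))/(1+89/2411) = 2411/2500 ≈ 0.964400
step 2 [2y] bond c/1=7/200: DF=(2059469/2000000 − 7/200·(0.964400))/(1+7/200) = 9623/10000 ≈ 0.962300
step 3 [3y] bond c/1=11/200: DF=(1088279/1000000 − 11/200·(0.964400+0.962300))/(1+11/200) = 9311/10000 ≈ 0.931100
step 4 [4y] bond c/1=17/400: DF=(4263429/4000000 − 17/400·(0.964400+0.962300+0.931100))/(1+17/400) = 9059/10000 ≈ 0.905900
step 5 [5y] zero: DF = P = 8583/10000 ≈ 0.858300
step 6 [6y] zero: DF = P = 8343/10000 ≈ 0.834300
step 7 [7y] zero: DF = P = 1029/1250 ≈ 0.823200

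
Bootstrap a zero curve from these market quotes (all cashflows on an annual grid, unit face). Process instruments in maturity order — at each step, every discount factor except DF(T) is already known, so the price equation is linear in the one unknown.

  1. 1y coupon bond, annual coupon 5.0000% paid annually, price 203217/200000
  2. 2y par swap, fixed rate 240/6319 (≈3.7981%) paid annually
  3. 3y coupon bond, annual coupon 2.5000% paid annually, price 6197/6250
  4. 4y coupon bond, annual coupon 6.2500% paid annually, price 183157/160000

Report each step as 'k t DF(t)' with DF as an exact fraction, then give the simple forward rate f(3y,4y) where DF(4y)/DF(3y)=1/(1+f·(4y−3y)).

1 1 9677/10000
2 2 116/125
3 3 9211/10000
4 4 9117/10000
f(3y,4y) = ((9211/10000)/(9117/10000) − 1)/(1) = 94/9117 ≈ 1.0310%

step 1 [1y] bond c/1=1/20: DF=(203217/200000 − 1/20·(0))/(1+1/20) = 9677/10000 ≈ 0.967700
step 2 [2y] swap r/1=240/6319: DF=(1 − 240/6319·(0.967700))/(1+240/6319) = 116/125 ≈ 0.928000
step 3 [3y] bond c/1=1/40: DF=(6197/6250 − 1/40·(0.967700+0.928000))/(1+1/40) = 9211/10000 ≈ 0.921100
step 4 [4y] bond c/1=1/16: DF=(183157/160000 − 1/16·(0.967700+0.928000+0.921100))/(1+1/16) = 9117/10000 ≈ 0.911700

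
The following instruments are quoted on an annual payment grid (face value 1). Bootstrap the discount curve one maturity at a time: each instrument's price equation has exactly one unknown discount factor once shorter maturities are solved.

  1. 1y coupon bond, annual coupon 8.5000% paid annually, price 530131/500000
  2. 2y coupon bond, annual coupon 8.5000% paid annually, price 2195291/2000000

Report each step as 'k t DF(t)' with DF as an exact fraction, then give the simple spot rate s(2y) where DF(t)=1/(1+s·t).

step 1 [1y] bond c/1=17/200: DF=(530131/500000 − 17/200·(0))/(1+17/200) = 2443/2500 ≈ 0.977200
step 2 [2y] bond c/1=17/200: DF=(2195291/2000000 − 17/200·(0.977200))/(1+17/200) = 9351/10000 ≈ 0.935100

1 1 2443/2500
2 2 9351/10000
s(2y) = (1/(9351/10000) − 1)/(2) = 649/18702 ≈ 3.4702%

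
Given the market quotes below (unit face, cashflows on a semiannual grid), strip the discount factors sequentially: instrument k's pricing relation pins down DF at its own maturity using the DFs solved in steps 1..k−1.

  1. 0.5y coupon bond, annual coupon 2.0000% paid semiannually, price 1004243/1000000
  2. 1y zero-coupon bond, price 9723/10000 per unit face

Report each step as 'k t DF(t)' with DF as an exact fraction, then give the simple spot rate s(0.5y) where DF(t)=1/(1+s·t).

step 1 [0.5y] bond c/2=1/100: DF=(1004243/1000000 − 1/100·(0))/(1+1/100) = 9943/10000 ≈ 0.994300
step 2 [1y] zero: DF = P = 9723/10000 ≈ 0.972300

1 1/2 9943/10000
2 1 9723/10000
s(0.5y) = (1/(9943/10000) − 1)/(1/2) = 114/9943 ≈ 1.1465%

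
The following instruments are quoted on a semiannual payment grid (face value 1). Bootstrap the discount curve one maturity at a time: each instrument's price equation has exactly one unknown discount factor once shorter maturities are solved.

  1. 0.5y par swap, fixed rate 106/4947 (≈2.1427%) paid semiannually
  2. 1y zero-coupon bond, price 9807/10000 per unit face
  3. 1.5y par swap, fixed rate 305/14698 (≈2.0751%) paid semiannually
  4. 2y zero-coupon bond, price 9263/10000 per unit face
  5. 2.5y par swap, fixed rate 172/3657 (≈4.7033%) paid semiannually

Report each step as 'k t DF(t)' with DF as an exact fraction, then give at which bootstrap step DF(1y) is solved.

1 1/2 4947/5000
2 1 9807/10000
3 3/2 1939/2000
4 2 9263/10000
5 5/2 4441/5000
DF(1y) is solved at step 2

step 1 [0.5y] swap r/2=53/4947: DF=(1 − 53/4947·(0))/(1+53/4947) = 4947/5000 ≈ 0.989400
step 2 [1y] zero: DF = P = 9807/10000 ≈ 0.980700
step 3 [1.5y] swap r/2=305/29396: DF=(1 − 305/29396·(0.989400+0.980700))/(1+305/29396) = 1939/2000 ≈ 0.969500
step 4 [2y] zero: DF = P = 9263/10000 ≈ 0.926300
step 5 [2.5y] swap r/2=86/3657: DF=(1 − 86/3657·(0.989400+0.980700+0.969500+0.926300))/(1+86/3657) = 4441/5000 ≈ 0.888200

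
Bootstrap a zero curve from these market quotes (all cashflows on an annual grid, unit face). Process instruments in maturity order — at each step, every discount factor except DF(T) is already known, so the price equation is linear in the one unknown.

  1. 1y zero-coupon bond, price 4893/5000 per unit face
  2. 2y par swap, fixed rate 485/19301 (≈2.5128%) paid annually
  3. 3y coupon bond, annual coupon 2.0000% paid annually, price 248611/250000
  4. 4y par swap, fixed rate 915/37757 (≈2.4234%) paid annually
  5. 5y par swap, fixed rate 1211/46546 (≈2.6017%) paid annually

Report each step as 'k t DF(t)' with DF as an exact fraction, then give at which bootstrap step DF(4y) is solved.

step 1 [1y] zero: DF = P = 4893/5000 ≈ 0.978600
step 2 [2y] swap r/1=485/19301: DF=(1 − 485/19301·(0.978600))/(1+485/19301) = 1903/2000 ≈ 0.951500
step 3 [3y] bond c/1=1/50: DF=(248611/250000 − 1/50·(0.978600+0.951500))/(1+1/50) = 9371/10000 ≈ 0.937100
step 4 [4y] swap r/1=915/37757: DF=(1 − 915/37757·(0.978600+0.951500+0.937100))/(1+915/37757) = 1817/2000 ≈ 0.908500
step 5 [5y] swap r/1=1211/46546: DF=(1 − 1211/46546·(0.978600+0.951500+0.937100+0.908500))/(1+1211/46546) = 8789/10000 ≈ 0.878900

1 1 4893/5000
2 2 1903/2000
3 3 9371/10000
4 4 1817/2000
5 5 8789/10000
DF(4y) is solved at step 4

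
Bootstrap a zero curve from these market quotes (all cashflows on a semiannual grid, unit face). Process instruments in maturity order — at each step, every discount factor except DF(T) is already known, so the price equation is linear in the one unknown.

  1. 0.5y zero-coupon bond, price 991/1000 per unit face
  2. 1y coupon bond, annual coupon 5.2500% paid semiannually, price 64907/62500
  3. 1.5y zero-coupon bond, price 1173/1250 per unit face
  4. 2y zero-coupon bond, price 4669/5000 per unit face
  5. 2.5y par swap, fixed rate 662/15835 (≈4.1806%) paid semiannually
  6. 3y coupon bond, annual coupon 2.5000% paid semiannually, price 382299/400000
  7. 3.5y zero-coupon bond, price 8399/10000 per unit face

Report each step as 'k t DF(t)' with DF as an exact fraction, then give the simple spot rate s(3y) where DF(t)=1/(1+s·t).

1 1/2 991/1000
2 1 4933/5000
3 3/2 1173/1250
4 2 4669/5000
5 5/2 9007/10000
6 3 8853/10000
7 7/2 8399/10000
s(3y) = (1/(8853/10000) − 1)/(3) = 1147/26559 ≈ 4.3187%

step 1 [0.5y] zero: DF = P = 991/1000 ≈ 0.991000
step 2 [1y] bond c/2=21/800: DF=(64907/62500 − 21/800·(0.991000))/(1+21/800) = 4933/5000 ≈ 0.986600
step 3 [1.5y] zero: DF = P = 1173/1250 ≈ 0.938400
step 4 [2y] zero: DF = P = 4669/5000 ≈ 0.933800
step 5 [2.5y] swap r/2=331/15835: DF=(1 − 331/15835·(0.991000+0.986600+0.938400+0.933800))/(1+331/15835) = 9007/10000 ≈ 0.900700
step 6 [3y] bond c/2=1/80: DF=(382299/400000 − 1/80·(0.991000+0.986600+0.938400+0.933800+0.900700))/(1+1/80) = 8853/10000 ≈ 0.885300
step 7 [3.5y] zero: DF = P = 8399/10000 ≈ 0.839900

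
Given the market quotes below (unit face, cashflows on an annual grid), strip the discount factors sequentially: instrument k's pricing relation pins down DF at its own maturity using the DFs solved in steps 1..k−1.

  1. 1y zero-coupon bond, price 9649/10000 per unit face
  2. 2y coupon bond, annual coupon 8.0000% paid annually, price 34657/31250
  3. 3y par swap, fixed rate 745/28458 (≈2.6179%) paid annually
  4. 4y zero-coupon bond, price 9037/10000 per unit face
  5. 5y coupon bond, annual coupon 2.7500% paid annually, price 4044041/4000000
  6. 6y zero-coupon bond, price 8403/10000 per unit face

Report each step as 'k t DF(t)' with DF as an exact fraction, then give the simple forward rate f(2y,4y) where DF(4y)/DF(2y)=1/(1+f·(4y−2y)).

step 1 [1y] zero: DF = P = 9649/10000 ≈ 0.964900
step 2 [2y] bond c/1=2/25: DF=(34657/31250 − 2/25·(0.964900))/(1+2/25) = 4777/5000 ≈ 0.955400
step 3 [3y] swap r/1=745/28458: DF=(1 − 745/28458·(0.964900+0.955400))/(1+745/28458) = 1851/2000 ≈ 0.925500
step 4 [4y] zero: DF = P = 9037/10000 ≈ 0.903700
step 5 [5y] bond c/1=11/400: DF=(4044041/4000000 − 11/400·(0.964900+0.955400+0.925500+0.903700))/(1+11/400) = 2209/2500 ≈ 0.883600
step 6 [6y] zero: DF = P = 8403/10000 ≈ 0.840300

1 1 9649/10000
2 2 4777/5000
3 3 1851/2000
4 4 9037/10000
5 5 2209/2500
6 6 8403/10000
f(2y,4y) = ((4777/5000)/(9037/10000) − 1)/(2) = 517/18074 ≈ 2.8605%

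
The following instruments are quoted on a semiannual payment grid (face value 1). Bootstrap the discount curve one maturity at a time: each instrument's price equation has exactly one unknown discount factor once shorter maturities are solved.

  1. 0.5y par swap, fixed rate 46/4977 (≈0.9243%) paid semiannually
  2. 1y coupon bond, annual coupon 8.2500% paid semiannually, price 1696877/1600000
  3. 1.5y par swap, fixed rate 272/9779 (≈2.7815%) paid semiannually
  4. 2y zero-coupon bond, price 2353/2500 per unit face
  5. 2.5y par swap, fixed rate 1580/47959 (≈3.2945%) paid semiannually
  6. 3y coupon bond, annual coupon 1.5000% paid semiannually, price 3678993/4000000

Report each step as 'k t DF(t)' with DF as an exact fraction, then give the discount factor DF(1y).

step 1 [0.5y] swap r/2=23/4977: DF=(1 − 23/4977·(0))/(1+23/4977) = 4977/5000 ≈ 0.995400
step 2 [1y] bond c/2=33/800: DF=(1696877/1600000 − 33/800·(0.995400))/(1+33/800) = 9791/10000 ≈ 0.979100
step 3 [1.5y] swap r/2=136/9779: DF=(1 − 136/9779·(0.995400+0.979100))/(1+136/9779) = 1199/1250 ≈ 0.959200
step 4 [2y] zero: DF = P = 2353/2500 ≈ 0.941200
step 5 [2.5y] swap r/2=790/47959: DF=(1 − 790/47959·(0.995400+0.979100+0.959200+0.941200))/(1+790/47959) = 921/1000 ≈ 0.921000
step 6 [3y] bond c/2=3/400: DF=(3678993/4000000 − 3/400·(0.995400+0.979100+0.959200+0.941200+0.921000))/(1+3/400) = 2193/2500 ≈ 0.877200

1 1/2 4977/5000
2 1 9791/10000
3 3/2 1199/1250
4 2 2353/2500
5 5/2 921/1000
6 3 2193/2500
DF(1y) = 9791/10000 ≈ 0.979100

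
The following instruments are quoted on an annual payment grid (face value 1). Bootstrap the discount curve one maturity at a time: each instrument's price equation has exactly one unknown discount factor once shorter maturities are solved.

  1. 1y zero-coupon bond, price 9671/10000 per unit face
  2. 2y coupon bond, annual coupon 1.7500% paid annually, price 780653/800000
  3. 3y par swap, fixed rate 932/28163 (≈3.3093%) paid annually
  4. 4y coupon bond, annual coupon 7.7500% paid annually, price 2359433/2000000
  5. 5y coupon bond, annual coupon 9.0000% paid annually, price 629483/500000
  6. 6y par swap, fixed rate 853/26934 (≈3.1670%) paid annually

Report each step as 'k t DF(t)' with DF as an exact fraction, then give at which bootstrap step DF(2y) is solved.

1 1 9671/10000
2 2 589/625
3 3 2267/2500
4 4 8923/10000
5 5 1061/1250
6 6 4147/5000
DF(2y) is solved at step 2

step 1 [1y] zero: DF = P = 9671/10000 ≈ 0.967100
step 2 [2y] bond c/1=7/400: DF=(780653/800000 − 7/400·(0.967100))/(1+7/400) = 589/625 ≈ 0.942400
step 3 [3y] swap r/1=932/28163: DF=(1 − 932/28163·(0.967100+0.942400))/(1+932/28163) = 2267/2500 ≈ 0.906800
step 4 [4y] bond c/1=31/400: DF=(2359433/2000000 − 31/400·(0.967100+0.942400+0.906800))/(1+31/400) = 8923/10000 ≈ 0.892300
step 5 [5y] bond c/1=9/100: DF=(629483/500000 − 9/100·(0.967100+0.942400+0.906800+0.892300))/(1+9/100) = 1061/1250 ≈ 0.848800
step 6 [6y] swap r/1=853/26934: DF=(1 − 853/26934·(0.967100+0.942400+0.906800+0.892300+0.848800))/(1+853/26934) = 4147/5000 ≈ 0.829400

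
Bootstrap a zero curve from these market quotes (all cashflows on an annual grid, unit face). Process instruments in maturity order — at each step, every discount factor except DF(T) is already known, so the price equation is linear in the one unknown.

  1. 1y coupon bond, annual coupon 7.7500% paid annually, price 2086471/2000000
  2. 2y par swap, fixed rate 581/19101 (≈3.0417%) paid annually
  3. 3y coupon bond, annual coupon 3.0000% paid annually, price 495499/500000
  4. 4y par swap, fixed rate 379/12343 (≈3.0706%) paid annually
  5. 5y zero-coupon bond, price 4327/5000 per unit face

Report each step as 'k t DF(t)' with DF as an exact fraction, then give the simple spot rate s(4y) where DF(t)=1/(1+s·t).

step 1 [1y] bond c/1=31/400: DF=(2086471/2000000 − 31/400·(0))/(1+31/400) = 4841/5000 ≈ 0.968200
step 2 [2y] swap r/1=581/19101: DF=(1 − 581/19101·(0.968200))/(1+581/19101) = 9419/10000 ≈ 0.941900
step 3 [3y] bond c/1=3/100: DF=(495499/500000 − 3/100·(0.968200+0.941900))/(1+3/100) = 1813/2000 ≈ 0.906500
step 4 [4y] swap r/1=379/12343: DF=(1 − 379/12343·(0.968200+0.941900+0.906500))/(1+379/12343) = 8863/10000 ≈ 0.886300
step 5 [5y] zero: DF = P = 4327/5000 ≈ 0.865400

1 1 4841/5000
2 2 9419/10000
3 3 1813/2000
4 4 8863/10000
5 5 4327/5000
s(4y) = (1/(8863/10000) − 1)/(4) = 1137/35452 ≈ 3.2072%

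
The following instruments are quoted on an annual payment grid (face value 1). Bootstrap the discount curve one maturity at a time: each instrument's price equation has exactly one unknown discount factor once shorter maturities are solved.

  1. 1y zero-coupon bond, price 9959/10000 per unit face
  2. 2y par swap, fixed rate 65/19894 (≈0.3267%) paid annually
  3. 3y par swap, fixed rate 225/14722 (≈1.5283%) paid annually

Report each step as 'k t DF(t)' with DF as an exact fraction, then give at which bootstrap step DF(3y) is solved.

1 1 9959/10000
2 2 1987/2000
3 3 191/200
DF(3y) is solved at step 3

step 1 [1y] zero: DF = P = 9959/10000 ≈ 0.995900
step 2 [2y] swap r/1=65/19894: DF=(1 − 65/19894·(0.995900))/(1+65/19894) = 1987/2000 ≈ 0.993500
step 3 [3y] swap r/1=225/14722: DF=(1 − 225/14722·(0.995900+0.993500))/(1+225/14722) = 191/200 ≈ 0.955000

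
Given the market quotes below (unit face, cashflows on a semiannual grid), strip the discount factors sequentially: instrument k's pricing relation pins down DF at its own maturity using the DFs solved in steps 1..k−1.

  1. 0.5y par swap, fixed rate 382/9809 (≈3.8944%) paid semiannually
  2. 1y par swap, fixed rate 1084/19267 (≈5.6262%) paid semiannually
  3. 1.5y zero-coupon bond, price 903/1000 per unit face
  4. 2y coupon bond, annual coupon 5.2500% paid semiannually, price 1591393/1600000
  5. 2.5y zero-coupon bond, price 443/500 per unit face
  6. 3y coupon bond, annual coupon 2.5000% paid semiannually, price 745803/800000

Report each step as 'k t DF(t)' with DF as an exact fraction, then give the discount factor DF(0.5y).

step 1 [0.5y] swap r/2=191/9809: DF=(1 − 191/9809·(0))/(1+191/9809) = 9809/10000 ≈ 0.980900
step 2 [1y] swap r/2=542/19267: DF=(1 − 542/19267·(0.980900))/(1+542/19267) = 4729/5000 ≈ 0.945800
step 3 [1.5y] zero: DF = P = 903/1000 ≈ 0.903000
step 4 [2y] bond c/2=21/800: DF=(1591393/1600000 − 21/800·(0.980900+0.945800+0.903000))/(1+21/800) = 1121/1250 ≈ 0.896800
step 5 [2.5y] zero: DF = P = 443/500 ≈ 0.886000
step 6 [3y] bond c/2=1/80: DF=(745803/800000 − 1/80·(0.980900+0.945800+0.903000+0.896800+0.886000))/(1+1/80) = 4319/5000 ≈ 0.863800

1 1/2 9809/10000
2 1 4729/5000
3 3/2 903/1000
4 2 1121/1250
5 5/2 443/500
6 3 4319/5000
DF(0.5y) = 9809/10000 ≈ 0.980900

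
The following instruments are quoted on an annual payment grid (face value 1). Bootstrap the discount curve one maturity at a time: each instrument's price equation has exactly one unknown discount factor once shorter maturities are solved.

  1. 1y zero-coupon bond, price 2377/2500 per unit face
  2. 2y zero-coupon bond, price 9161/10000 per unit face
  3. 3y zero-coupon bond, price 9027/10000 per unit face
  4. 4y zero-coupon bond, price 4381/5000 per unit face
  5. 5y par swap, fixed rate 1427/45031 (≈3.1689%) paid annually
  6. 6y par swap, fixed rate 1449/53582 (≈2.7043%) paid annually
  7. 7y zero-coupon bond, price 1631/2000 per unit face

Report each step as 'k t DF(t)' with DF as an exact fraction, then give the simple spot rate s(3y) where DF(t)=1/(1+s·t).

1 1 2377/2500
2 2 9161/10000
3 3 9027/10000
4 4 4381/5000
5 5 8573/10000
6 6 8551/10000
7 7 1631/2000
s(3y) = (1/(9027/10000) − 1)/(3) = 973/27081 ≈ 3.5929%

step 1 [1y] zero: DF = P = 2377/2500 ≈ 0.950800
step 2 [2y] zero: DF = P = 9161/10000 ≈ 0.916100
step 3 [3y] zero: DF = P = 9027/10000 ≈ 0.902700
step 4 [4y] zero: DF = P = 4381/5000 ≈ 0.876200
step 5 [5y] swap r/1=1427/45031: DF=(1 − 1427/45031·(0.950800+0.916100+0.902700+0.876200))/(1+1427/45031) = 8573/10000 ≈ 0.857300
step 6 [6y] swap r/1=1449/53582: DF=(1 − 1449/53582·(0.950800+0.916100+0.902700+0.876200+0.857300))/(1+1449/53582) = 8551/10000 ≈ 0.855100
step 7 [7y] zero: DF = P = 1631/2000 ≈ 0.815500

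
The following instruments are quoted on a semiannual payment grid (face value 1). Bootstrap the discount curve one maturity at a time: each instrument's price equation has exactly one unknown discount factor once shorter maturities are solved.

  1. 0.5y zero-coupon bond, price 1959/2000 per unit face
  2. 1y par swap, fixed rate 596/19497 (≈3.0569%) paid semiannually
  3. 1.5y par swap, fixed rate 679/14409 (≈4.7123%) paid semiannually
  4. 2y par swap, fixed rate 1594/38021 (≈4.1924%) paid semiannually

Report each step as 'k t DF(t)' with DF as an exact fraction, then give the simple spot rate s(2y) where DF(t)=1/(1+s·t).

step 1 [0.5y] zero: DF = P = 1959/2000 ≈ 0.979500
step 2 [1y] swap r/2=298/19497: DF=(1 − 298/19497·(0.979500))/(1+298/19497) = 4851/5000 ≈ 0.970200
step 3 [1.5y] swap r/2=679/28818: DF=(1 − 679/28818·(0.979500+0.970200))/(1+679/28818) = 9321/10000 ≈ 0.932100
step 4 [2y] swap r/2=797/38021: DF=(1 − 797/38021·(0.979500+0.970200+0.932100))/(1+797/38021) = 9203/10000 ≈ 0.920300

1 1/2 1959/2000
2 1 4851/5000
3 3/2 9321/10000
4 2 9203/10000
s(2y) = (1/(9203/10000) − 1)/(2) = 797/18406 ≈ 4.3301%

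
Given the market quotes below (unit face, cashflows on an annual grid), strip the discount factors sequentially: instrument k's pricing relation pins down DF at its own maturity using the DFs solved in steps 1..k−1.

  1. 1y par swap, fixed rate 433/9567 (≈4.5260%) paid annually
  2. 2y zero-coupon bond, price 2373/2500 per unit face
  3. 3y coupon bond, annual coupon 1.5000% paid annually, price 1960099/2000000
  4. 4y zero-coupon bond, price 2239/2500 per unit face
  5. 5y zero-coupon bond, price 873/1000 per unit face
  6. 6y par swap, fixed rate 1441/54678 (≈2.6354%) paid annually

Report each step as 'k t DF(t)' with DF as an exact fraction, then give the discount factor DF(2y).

step 1 [1y] swap r/1=433/9567: DF=(1 − 433/9567·(0))/(1+433/9567) = 9567/10000 ≈ 0.956700
step 2 [2y] zero: DF = P = 2373/2500 ≈ 0.949200
step 3 [3y] bond c/1=3/200: DF=(1960099/2000000 − 3/200·(0.956700+0.949200))/(1+3/200) = 4687/5000 ≈ 0.937400
step 4 [4y] zero: DF = P = 2239/2500 ≈ 0.895600
step 5 [5y] zero: DF = P = 873/1000 ≈ 0.873000
step 6 [6y] swap r/1=1441/54678: DF=(1 − 1441/54678·(0.956700+0.949200+0.937400+0.895600+0.873000))/(1+1441/54678) = 8559/10000 ≈ 0.855900

1 1 9567/10000
2 2 2373/2500
3 3 4687/5000
4 4 2239/2500
5 5 873/1000
6 6 8559/10000
DF(2y) = 2373/2500 ≈ 0.949200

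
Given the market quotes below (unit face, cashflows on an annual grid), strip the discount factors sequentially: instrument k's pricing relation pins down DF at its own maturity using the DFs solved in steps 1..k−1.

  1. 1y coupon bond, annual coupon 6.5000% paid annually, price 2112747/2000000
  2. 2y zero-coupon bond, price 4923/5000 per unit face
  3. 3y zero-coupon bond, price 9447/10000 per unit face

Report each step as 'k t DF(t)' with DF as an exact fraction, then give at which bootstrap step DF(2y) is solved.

step 1 [1y] bond c/1=13/200: DF=(2112747/2000000 − 13/200·(0))/(1+13/200) = 9919/10000 ≈ 0.991900
step 2 [2y] zero: DF = P = 4923/5000 ≈ 0.984600
step 3 [3y] zero: DF = P = 9447/10000 ≈ 0.944700

1 1 9919/10000
2 2 4923/5000
3 3 9447/10000
DF(2y) is solved at step 2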